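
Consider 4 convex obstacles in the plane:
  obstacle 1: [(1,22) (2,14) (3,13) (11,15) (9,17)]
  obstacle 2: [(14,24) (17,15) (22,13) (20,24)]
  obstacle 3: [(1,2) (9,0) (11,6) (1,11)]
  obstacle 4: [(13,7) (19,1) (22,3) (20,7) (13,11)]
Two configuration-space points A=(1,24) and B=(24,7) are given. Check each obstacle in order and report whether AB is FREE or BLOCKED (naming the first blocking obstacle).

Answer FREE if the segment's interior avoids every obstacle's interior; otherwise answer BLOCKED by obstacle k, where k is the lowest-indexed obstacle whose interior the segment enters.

Obstacle 1 [(1,22) (2,14) (3,13) (11,15) (9,17)]:
  edge (1,22)–(2,14): clear
  edge (2,14)–(3,13): clear
  edge (3,13)–(11,15): clear
  edge (11,15)–(9,17): clear
  edge (9,17)–(1,22): clear
  midpoint (25/2,31/2) outside
  → clear
Obstacle 2 [(14,24) (17,15) (22,13) (20,24)]:
  edge (14,24)–(17,15): clear
  edge (17,15)–(22,13): clear
  edge (22,13)–(20,24): clear
  edge (20,24)–(14,24): clear
  midpoint (25/2,31/2) outside
  → clear
Obstacle 3 [(1,2) (9,0) (11,6) (1,11)]:
  edge (1,2)–(9,0): clear
  edge (9,0)–(11,6): clear
  edge (11,6)–(1,11): clear
  edge (1,11)–(1,2): clear
  midpoint (25/2,31/2) outside
  → clear
Obstacle 4 [(13,7) (19,1) (22,3) (20,7) (13,11)]:
  edge (13,7)–(19,1): clear
  edge (19,1)–(22,3): clear
  edge (22,3)–(20,7): clear
  edge (20,7)–(13,11): clear
  edge (13,11)–(13,7): clear
  midpoint (25/2,31/2) outside
  → clear

FREE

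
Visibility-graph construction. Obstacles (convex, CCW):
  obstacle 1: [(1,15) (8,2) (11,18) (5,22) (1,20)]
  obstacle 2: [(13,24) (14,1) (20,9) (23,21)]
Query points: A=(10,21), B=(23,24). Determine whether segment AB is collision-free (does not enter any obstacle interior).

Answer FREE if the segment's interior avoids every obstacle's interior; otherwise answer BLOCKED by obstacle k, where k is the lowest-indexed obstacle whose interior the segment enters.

Obstacle 1 [(1,15) (8,2) (11,18) (5,22) (1,20)]:
  edge (1,15)–(8,2): clear
  edge (8,2)–(11,18): clear
  edge (11,18)–(5,22): clear
  edge (5,22)–(1,20): clear
  edge (1,20)–(1,15): clear
  midpoint (33/2,45/2) outside
  → clear
Obstacle 2 [(13,24) (14,1) (20,9) (23,21)]:
  edge (13,24)–(14,1): crosses AB
  edge (14,1)–(20,9): clear
  edge (20,9)–(23,21): clear
  edge (23,21)–(13,24): crosses AB
  → BLOCKED

BLOCKED by obstacle 2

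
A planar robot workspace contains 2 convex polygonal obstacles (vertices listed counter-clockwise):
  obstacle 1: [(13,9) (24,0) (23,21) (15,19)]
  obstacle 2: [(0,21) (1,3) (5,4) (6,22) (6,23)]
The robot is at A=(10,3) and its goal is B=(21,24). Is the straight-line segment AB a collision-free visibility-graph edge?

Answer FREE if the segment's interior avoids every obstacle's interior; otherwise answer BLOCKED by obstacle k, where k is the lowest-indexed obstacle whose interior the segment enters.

Obstacle 1 [(13,9) (24,0) (23,21) (15,19)]:
  edge (13,9)–(24,0): crosses AB
  edge (24,0)–(23,21): clear
  edge (23,21)–(15,19): crosses AB
  edge (15,19)–(13,9): clear
  → BLOCKED
Obstacle 2 [(0,21) (1,3) (5,4) (6,22) (6,23)]:
  edge (0,21)–(1,3): clear
  edge (1,3)–(5,4): clear
  edge (5,4)–(6,22): clear
  edge (6,22)–(6,23): clear
  edge (6,23)–(0,21): clear
  midpoint (31/2,27/2) outside
  → clear

BLOCKED by obstacle 1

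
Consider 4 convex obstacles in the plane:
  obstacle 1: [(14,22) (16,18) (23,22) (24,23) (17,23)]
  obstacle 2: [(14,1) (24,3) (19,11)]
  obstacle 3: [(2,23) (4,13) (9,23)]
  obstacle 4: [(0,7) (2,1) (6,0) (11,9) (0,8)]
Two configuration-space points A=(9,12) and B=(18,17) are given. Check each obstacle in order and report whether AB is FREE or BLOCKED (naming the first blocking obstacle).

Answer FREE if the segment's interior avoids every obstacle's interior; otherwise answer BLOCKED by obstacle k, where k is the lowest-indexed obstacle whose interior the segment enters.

Obstacle 1 [(14,22) (16,18) (23,22) (24,23) (17,23)]:
  edge (14,22)–(16,18): clear
  edge (16,18)–(23,22): clear
  edge (23,22)–(24,23): clear
  edge (24,23)–(17,23): clear
  edge (17,23)–(14,22): clear
  midpoint (27/2,29/2) outside
  → clear
Obstacle 2 [(14,1) (24,3) (19,11)]:
  edge (14,1)–(24,3): clear
  edge (24,3)–(19,11): clear
  edge (19,11)–(14,1): clear
  midpoint (27/2,29/2) outside
  → clear
Obstacle 3 [(2,23) (4,13) (9,23)]:
  edge (2,23)–(4,13): clear
  edge (4,13)–(9,23): clear
  edge (9,23)–(2,23): clear
  midpoint (27/2,29/2) outside
  → clear
Obstacle 4 [(0,7) (2,1) (6,0) (11,9) (0,8)]:
  edge (0,7)–(2,1): clear
  edge (2,1)–(6,0): clear
  edge (6,0)–(11,9): clear
  edge (11,9)–(0,8): clear
  edge (0,8)–(0,7): clear
  midpoint (27/2,29/2) outside
  → clear

FREE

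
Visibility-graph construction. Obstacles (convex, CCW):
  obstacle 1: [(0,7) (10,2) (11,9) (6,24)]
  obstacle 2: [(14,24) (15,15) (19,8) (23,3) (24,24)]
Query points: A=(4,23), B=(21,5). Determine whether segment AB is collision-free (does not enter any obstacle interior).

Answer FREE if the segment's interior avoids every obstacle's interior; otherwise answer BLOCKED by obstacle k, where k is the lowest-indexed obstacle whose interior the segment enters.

Obstacle 1 [(0,7) (10,2) (11,9) (6,24)]:
  edge (0,7)–(10,2): clear
  edge (10,2)–(11,9): clear
  edge (11,9)–(6,24): crosses AB
  edge (6,24)–(0,7): crosses AB
  → BLOCKED
Obstacle 2 [(14,24) (15,15) (19,8) (23,3) (24,24)]:
  edge (14,24)–(15,15): clear
  edge (15,15)–(19,8): clear
  edge (19,8)–(23,3): clear
  edge (23,3)–(24,24): clear
  edge (24,24)–(14,24): clear
  midpoint (25/2,14) outside
  → clear

BLOCKED by obstacle 1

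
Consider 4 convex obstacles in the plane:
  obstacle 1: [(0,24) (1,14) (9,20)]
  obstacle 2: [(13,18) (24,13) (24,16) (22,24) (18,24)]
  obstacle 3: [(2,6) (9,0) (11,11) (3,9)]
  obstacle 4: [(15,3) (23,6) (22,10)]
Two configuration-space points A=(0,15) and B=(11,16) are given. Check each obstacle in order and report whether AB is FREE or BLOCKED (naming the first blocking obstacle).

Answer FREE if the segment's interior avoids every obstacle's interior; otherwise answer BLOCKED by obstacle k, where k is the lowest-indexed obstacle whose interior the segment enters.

BLOCKED by obstacle 1

Obstacle 1 [(0,24) (1,14) (9,20)]:
  edge (0,24)–(1,14): crosses AB
  edge (1,14)–(9,20): crosses AB
  edge (9,20)–(0,24): clear
  → BLOCKED
Obstacle 2 [(13,18) (24,13) (24,16) (22,24) (18,24)]:
  edge (13,18)–(24,13): clear
  edge (24,13)–(24,16): clear
  edge (24,16)–(22,24): clear
  edge (22,24)–(18,24): clear
  edge (18,24)–(13,18): clear
  midpoint (11/2,31/2) outside
  → clear
Obstacle 3 [(2,6) (9,0) (11,11) (3,9)]:
  edge (2,6)–(9,0): clear
  edge (9,0)–(11,11): clear
  edge (11,11)–(3,9): clear
  edge (3,9)–(2,6): clear
  midpoint (11/2,31/2) outside
  → clear
Obstacle 4 [(15,3) (23,6) (22,10)]:
  edge (15,3)–(23,6): clear
  edge (23,6)–(22,10): clear
  edge (22,10)–(15,3): clear
  midpoint (11/2,31/2) outside
  → clear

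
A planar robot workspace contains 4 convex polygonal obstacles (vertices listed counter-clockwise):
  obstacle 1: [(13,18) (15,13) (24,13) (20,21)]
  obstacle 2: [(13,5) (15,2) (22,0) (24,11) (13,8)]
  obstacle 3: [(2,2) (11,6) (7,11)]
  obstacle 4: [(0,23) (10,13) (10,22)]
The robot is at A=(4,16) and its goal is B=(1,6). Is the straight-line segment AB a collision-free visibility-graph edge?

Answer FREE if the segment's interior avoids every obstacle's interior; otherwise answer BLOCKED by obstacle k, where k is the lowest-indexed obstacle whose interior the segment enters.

FREE

Obstacle 1 [(13,18) (15,13) (24,13) (20,21)]:
  edge (13,18)–(15,13): clear
  edge (15,13)–(24,13): clear
  edge (24,13)–(20,21): clear
  edge (20,21)–(13,18): clear
  midpoint (5/2,11) outside
  → clear
Obstacle 2 [(13,5) (15,2) (22,0) (24,11) (13,8)]:
  edge (13,5)–(15,2): clear
  edge (15,2)–(22,0): clear
  edge (22,0)–(24,11): clear
  edge (24,11)–(13,8): clear
  edge (13,8)–(13,5): clear
  midpoint (5/2,11) outside
  → clear
Obstacle 3 [(2,2) (11,6) (7,11)]:
  edge (2,2)–(11,6): clear
  edge (11,6)–(7,11): clear
  edge (7,11)–(2,2): clear
  midpoint (5/2,11) outside
  → clear
Obstacle 4 [(0,23) (10,13) (10,22)]:
  edge (0,23)–(10,13): clear
  edge (10,13)–(10,22): clear
  edge (10,22)–(0,23): clear
  midpoint (5/2,11) outside
  → clear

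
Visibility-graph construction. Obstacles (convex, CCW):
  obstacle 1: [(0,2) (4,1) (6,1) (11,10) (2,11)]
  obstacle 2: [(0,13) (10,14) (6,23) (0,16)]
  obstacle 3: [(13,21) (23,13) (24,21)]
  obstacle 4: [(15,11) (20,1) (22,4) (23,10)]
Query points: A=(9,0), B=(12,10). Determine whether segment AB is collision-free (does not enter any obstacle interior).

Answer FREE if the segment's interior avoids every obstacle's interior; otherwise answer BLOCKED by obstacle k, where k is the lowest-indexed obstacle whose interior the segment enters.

Obstacle 1 [(0,2) (4,1) (6,1) (11,10) (2,11)]:
  edge (0,2)–(4,1): clear
  edge (4,1)–(6,1): clear
  edge (6,1)–(11,10): clear
  edge (11,10)–(2,11): clear
  edge (2,11)–(0,2): clear
  midpoint (21/2,5) outside
  → clear
Obstacle 2 [(0,13) (10,14) (6,23) (0,16)]:
  edge (0,13)–(10,14): clear
  edge (10,14)–(6,23): clear
  edge (6,23)–(0,16): clear
  edge (0,16)–(0,13): clear
  midpoint (21/2,5) outside
  → clear
Obstacle 3 [(13,21) (23,13) (24,21)]:
  edge (13,21)–(23,13): clear
  edge (23,13)–(24,21): clear
  edge (24,21)–(13,21): clear
  midpoint (21/2,5) outside
  → clear
Obstacle 4 [(15,11) (20,1) (22,4) (23,10)]:
  edge (15,11)–(20,1): clear
  edge (20,1)–(22,4): clear
  edge (22,4)–(23,10): clear
  edge (23,10)–(15,11): clear
  midpoint (21/2,5) outside
  → clear

FREE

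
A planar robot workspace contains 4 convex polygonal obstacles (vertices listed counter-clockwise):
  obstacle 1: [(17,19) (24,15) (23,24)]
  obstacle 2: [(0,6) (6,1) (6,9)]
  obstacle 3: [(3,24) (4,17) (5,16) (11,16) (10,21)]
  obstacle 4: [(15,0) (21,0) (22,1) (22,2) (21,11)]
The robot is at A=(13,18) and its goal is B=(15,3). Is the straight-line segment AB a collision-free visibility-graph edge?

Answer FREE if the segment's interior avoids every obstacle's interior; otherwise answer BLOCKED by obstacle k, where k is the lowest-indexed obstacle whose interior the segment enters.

Obstacle 1 [(17,19) (24,15) (23,24)]:
  edge (17,19)–(24,15): clear
  edge (24,15)–(23,24): clear
  edge (23,24)–(17,19): clear
  midpoint (14,21/2) outside
  → clear
Obstacle 2 [(0,6) (6,1) (6,9)]:
  edge (0,6)–(6,1): clear
  edge (6,1)–(6,9): clear
  edge (6,9)–(0,6): clear
  midpoint (14,21/2) outside
  → clear
Obstacle 3 [(3,24) (4,17) (5,16) (11,16) (10,21)]:
  edge (3,24)–(4,17): clear
  edge (4,17)–(5,16): clear
  edge (5,16)–(11,16): clear
  edge (11,16)–(10,21): clear
  edge (10,21)–(3,24): clear
  midpoint (14,21/2) outside
  → clear
Obstacle 4 [(15,0) (21,0) (22,1) (22,2) (21,11)]:
  edge (15,0)–(21,0): clear
  edge (21,0)–(22,1): clear
  edge (22,1)–(22,2): clear
  edge (22,2)–(21,11): clear
  edge (21,11)–(15,0): clear
  midpoint (14,21/2) outside
  → clear

FREE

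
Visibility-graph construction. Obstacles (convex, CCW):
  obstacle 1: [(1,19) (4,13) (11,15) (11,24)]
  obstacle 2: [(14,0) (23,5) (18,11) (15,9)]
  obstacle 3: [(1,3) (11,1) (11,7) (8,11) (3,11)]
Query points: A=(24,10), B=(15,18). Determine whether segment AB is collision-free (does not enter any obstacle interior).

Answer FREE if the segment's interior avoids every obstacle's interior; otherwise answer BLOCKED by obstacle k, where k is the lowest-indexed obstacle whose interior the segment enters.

FREE

Obstacle 1 [(1,19) (4,13) (11,15) (11,24)]:
  edge (1,19)–(4,13): clear
  edge (4,13)–(11,15): clear
  edge (11,15)–(11,24): clear
  edge (11,24)–(1,19): clear
  midpoint (39/2,14) outside
  → clear
Obstacle 2 [(14,0) (23,5) (18,11) (15,9)]:
  edge (14,0)–(23,5): clear
  edge (23,5)–(18,11): clear
  edge (18,11)–(15,9): clear
  edge (15,9)–(14,0): clear
  midpoint (39/2,14) outside
  → clear
Obstacle 3 [(1,3) (11,1) (11,7) (8,11) (3,11)]:
  edge (1,3)–(11,1): clear
  edge (11,1)–(11,7): clear
  edge (11,7)–(8,11): clear
  edge (8,11)–(3,11): clear
  edge (3,11)–(1,3): clear
  midpoint (39/2,14) outside
  → clear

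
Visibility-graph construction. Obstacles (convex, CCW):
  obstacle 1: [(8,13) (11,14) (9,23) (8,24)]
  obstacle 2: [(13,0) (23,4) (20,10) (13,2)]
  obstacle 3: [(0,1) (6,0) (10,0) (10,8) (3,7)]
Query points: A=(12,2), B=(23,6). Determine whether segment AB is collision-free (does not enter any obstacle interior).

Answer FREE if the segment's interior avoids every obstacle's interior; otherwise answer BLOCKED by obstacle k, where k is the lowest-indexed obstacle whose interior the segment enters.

BLOCKED by obstacle 2

Obstacle 1 [(8,13) (11,14) (9,23) (8,24)]:
  edge (8,13)–(11,14): clear
  edge (11,14)–(9,23): clear
  edge (9,23)–(8,24): clear
  edge (8,24)–(8,13): clear
  midpoint (35/2,4) outside
  → clear
Obstacle 2 [(13,0) (23,4) (20,10) (13,2)]:
  edge (13,0)–(23,4): clear
  edge (23,4)–(20,10): crosses AB
  edge (20,10)–(13,2): crosses AB
  edge (13,2)–(13,0): clear
  → BLOCKED
Obstacle 3 [(0,1) (6,0) (10,0) (10,8) (3,7)]:
  edge (0,1)–(6,0): clear
  edge (6,0)–(10,0): clear
  edge (10,0)–(10,8): clear
  edge (10,8)–(3,7): clear
  edge (3,7)–(0,1): clear
  midpoint (35/2,4) outside
  → clear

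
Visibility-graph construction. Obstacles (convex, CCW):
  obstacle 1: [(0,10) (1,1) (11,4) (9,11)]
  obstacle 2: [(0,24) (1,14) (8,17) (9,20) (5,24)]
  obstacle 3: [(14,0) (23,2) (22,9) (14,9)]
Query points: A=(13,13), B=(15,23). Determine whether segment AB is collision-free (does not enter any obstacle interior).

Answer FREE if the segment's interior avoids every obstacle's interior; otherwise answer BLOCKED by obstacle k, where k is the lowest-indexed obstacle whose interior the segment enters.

Obstacle 1 [(0,10) (1,1) (11,4) (9,11)]:
  edge (0,10)–(1,1): clear
  edge (1,1)–(11,4): clear
  edge (11,4)–(9,11): clear
  edge (9,11)–(0,10): clear
  midpoint (14,18) outside
  → clear
Obstacle 2 [(0,24) (1,14) (8,17) (9,20) (5,24)]:
  edge (0,24)–(1,14): clear
  edge (1,14)–(8,17): clear
  edge (8,17)–(9,20): clear
  edge (9,20)–(5,24): clear
  edge (5,24)–(0,24): clear
  midpoint (14,18) outside
  → clear
Obstacle 3 [(14,0) (23,2) (22,9) (14,9)]:
  edge (14,0)–(23,2): clear
  edge (23,2)–(22,9): clear
  edge (22,9)–(14,9): clear
  edge (14,9)–(14,0): clear
  midpoint (14,18) outside
  → clear

FREE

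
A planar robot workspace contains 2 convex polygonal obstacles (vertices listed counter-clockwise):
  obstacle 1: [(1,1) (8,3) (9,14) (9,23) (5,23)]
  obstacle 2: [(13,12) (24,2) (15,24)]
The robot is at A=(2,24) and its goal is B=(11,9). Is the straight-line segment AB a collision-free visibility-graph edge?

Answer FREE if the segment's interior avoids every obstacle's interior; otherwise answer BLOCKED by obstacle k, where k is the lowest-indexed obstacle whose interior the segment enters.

Obstacle 1 [(1,1) (8,3) (9,14) (9,23) (5,23)]:
  edge (1,1)–(8,3): clear
  edge (8,3)–(9,14): crosses AB
  edge (9,14)–(9,23): clear
  edge (9,23)–(5,23): clear
  edge (5,23)–(1,1): crosses AB
  → BLOCKED
Obstacle 2 [(13,12) (24,2) (15,24)]:
  edge (13,12)–(24,2): clear
  edge (24,2)–(15,24): clear
  edge (15,24)–(13,12): clear
  midpoint (13/2,33/2) outside
  → clear

BLOCKED by obstacle 1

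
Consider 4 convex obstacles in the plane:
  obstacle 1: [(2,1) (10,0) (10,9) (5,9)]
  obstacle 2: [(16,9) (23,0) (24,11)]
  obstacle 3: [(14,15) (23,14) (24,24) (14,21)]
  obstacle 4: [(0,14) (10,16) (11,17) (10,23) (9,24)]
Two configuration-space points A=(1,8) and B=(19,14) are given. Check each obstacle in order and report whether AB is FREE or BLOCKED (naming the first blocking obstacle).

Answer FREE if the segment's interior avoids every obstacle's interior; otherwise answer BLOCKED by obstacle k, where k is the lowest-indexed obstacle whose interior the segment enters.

FREE

Obstacle 1 [(2,1) (10,0) (10,9) (5,9)]:
  edge (2,1)–(10,0): clear
  edge (10,0)–(10,9): clear
  edge (10,9)–(5,9): clear
  edge (5,9)–(2,1): clear
  midpoint (10,11) outside
  → clear
Obstacle 2 [(16,9) (23,0) (24,11)]:
  edge (16,9)–(23,0): clear
  edge (23,0)–(24,11): clear
  edge (24,11)–(16,9): clear
  midpoint (10,11) outside
  → clear
Obstacle 3 [(14,15) (23,14) (24,24) (14,21)]:
  edge (14,15)–(23,14): clear
  edge (23,14)–(24,24): clear
  edge (24,24)–(14,21): clear
  edge (14,21)–(14,15): clear
  midpoint (10,11) outside
  → clear
Obstacle 4 [(0,14) (10,16) (11,17) (10,23) (9,24)]:
  edge (0,14)–(10,16): clear
  edge (10,16)–(11,17): clear
  edge (11,17)–(10,23): clear
  edge (10,23)–(9,24): clear
  edge (9,24)–(0,14): clear
  midpoint (10,11) outside
  → clear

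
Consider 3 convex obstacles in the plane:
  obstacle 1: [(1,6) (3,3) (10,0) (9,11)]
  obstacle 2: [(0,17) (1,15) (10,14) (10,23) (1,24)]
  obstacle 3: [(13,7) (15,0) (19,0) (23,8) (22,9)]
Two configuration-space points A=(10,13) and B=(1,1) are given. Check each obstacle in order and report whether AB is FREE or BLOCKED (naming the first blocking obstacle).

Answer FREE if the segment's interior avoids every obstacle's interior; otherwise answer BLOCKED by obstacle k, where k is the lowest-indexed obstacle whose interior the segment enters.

Obstacle 1 [(1,6) (3,3) (10,0) (9,11)]:
  edge (1,6)–(3,3): crosses AB
  edge (3,3)–(10,0): clear
  edge (10,0)–(9,11): clear
  edge (9,11)–(1,6): crosses AB
  → BLOCKED
Obstacle 2 [(0,17) (1,15) (10,14) (10,23) (1,24)]:
  edge (0,17)–(1,15): clear
  edge (1,15)–(10,14): clear
  edge (10,14)–(10,23): clear
  edge (10,23)–(1,24): clear
  edge (1,24)–(0,17): clear
  midpoint (11/2,7) outside
  → clear
Obstacle 3 [(13,7) (15,0) (19,0) (23,8) (22,9)]:
  edge (13,7)–(15,0): clear
  edge (15,0)–(19,0): clear
  edge (19,0)–(23,8): clear
  edge (23,8)–(22,9): clear
  edge (22,9)–(13,7): clear
  midpoint (11/2,7) outside
  → clear

BLOCKED by obstacle 1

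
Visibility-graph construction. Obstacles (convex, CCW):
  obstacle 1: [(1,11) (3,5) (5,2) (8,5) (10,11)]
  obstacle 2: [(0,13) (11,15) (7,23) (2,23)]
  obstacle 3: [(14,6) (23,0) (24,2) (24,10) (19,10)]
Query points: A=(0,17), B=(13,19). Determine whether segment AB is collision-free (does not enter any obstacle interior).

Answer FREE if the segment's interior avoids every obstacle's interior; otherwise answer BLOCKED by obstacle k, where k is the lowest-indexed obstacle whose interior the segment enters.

Obstacle 1 [(1,11) (3,5) (5,2) (8,5) (10,11)]:
  edge (1,11)–(3,5): clear
  edge (3,5)–(5,2): clear
  edge (5,2)–(8,5): clear
  edge (8,5)–(10,11): clear
  edge (10,11)–(1,11): clear
  midpoint (13/2,18) outside
  → clear
Obstacle 2 [(0,13) (11,15) (7,23) (2,23)]:
  edge (0,13)–(11,15): clear
  edge (11,15)–(7,23): crosses AB
  edge (7,23)–(2,23): clear
  edge (2,23)–(0,13): crosses AB
  → BLOCKED
Obstacle 3 [(14,6) (23,0) (24,2) (24,10) (19,10)]:
  edge (14,6)–(23,0): clear
  edge (23,0)–(24,2): clear
  edge (24,2)–(24,10): clear
  edge (24,10)–(19,10): clear
  edge (19,10)–(14,6): clear
  midpoint (13/2,18) outside
  → clear

BLOCKED by obstacle 2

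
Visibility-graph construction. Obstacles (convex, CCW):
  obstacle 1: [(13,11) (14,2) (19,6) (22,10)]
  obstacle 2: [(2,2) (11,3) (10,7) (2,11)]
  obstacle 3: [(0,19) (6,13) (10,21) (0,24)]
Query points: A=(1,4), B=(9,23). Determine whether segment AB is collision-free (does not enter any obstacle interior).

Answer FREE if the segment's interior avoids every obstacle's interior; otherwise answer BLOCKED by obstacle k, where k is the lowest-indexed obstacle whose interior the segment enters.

Obstacle 1 [(13,11) (14,2) (19,6) (22,10)]:
  edge (13,11)–(14,2): clear
  edge (14,2)–(19,6): clear
  edge (19,6)–(22,10): clear
  edge (22,10)–(13,11): clear
  midpoint (5,27/2) outside
  → clear
Obstacle 2 [(2,2) (11,3) (10,7) (2,11)]:
  edge (2,2)–(11,3): clear
  edge (11,3)–(10,7): clear
  edge (10,7)–(2,11): crosses AB
  edge (2,11)–(2,2): crosses AB
  → BLOCKED
Obstacle 3 [(0,19) (6,13) (10,21) (0,24)]:
  edge (0,19)–(6,13): crosses AB
  edge (6,13)–(10,21): clear
  edge (10,21)–(0,24): crosses AB
  edge (0,24)–(0,19): clear
  → BLOCKED

BLOCKED by obstacle 2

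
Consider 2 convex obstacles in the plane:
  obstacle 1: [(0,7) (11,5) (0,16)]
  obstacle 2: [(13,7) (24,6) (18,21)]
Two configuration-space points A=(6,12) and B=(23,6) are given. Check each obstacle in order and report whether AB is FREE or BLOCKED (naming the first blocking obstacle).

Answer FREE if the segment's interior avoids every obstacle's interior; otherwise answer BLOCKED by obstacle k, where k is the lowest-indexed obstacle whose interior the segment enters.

Obstacle 1 [(0,7) (11,5) (0,16)]:
  edge (0,7)–(11,5): clear
  edge (11,5)–(0,16): clear
  edge (0,16)–(0,7): clear
  midpoint (29/2,9) outside
  → clear
Obstacle 2 [(13,7) (24,6) (18,21)]:
  edge (13,7)–(24,6): crosses AB
  edge (24,6)–(18,21): clear
  edge (18,21)–(13,7): crosses AB
  → BLOCKED

BLOCKED by obstacle 2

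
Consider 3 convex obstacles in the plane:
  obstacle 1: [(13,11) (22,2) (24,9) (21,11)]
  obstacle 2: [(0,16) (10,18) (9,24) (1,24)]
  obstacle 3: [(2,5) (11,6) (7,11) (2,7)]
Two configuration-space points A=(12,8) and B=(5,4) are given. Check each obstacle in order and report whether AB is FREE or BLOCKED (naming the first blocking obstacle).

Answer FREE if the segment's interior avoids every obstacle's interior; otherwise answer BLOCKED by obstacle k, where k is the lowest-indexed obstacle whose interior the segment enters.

Obstacle 1 [(13,11) (22,2) (24,9) (21,11)]:
  edge (13,11)–(22,2): clear
  edge (22,2)–(24,9): clear
  edge (24,9)–(21,11): clear
  edge (21,11)–(13,11): clear
  midpoint (17/2,6) outside
  → clear
Obstacle 2 [(0,16) (10,18) (9,24) (1,24)]:
  edge (0,16)–(10,18): clear
  edge (10,18)–(9,24): clear
  edge (9,24)–(1,24): clear
  edge (1,24)–(0,16): clear
  midpoint (17/2,6) outside
  → clear
Obstacle 3 [(2,5) (11,6) (7,11) (2,7)]:
  edge (2,5)–(11,6): crosses AB
  edge (11,6)–(7,11): crosses AB
  edge (7,11)–(2,7): clear
  edge (2,7)–(2,5): clear
  → BLOCKED

BLOCKED by obstacle 3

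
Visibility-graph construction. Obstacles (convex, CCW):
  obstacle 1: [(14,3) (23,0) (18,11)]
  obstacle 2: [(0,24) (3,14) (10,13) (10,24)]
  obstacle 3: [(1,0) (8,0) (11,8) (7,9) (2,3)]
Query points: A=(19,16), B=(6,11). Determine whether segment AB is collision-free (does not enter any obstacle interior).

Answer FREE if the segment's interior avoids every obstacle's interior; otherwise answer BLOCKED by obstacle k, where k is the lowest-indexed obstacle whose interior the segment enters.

Obstacle 1 [(14,3) (23,0) (18,11)]:
  edge (14,3)–(23,0): clear
  edge (23,0)–(18,11): clear
  edge (18,11)–(14,3): clear
  midpoint (25/2,27/2) outside
  → clear
Obstacle 2 [(0,24) (3,14) (10,13) (10,24)]:
  edge (0,24)–(3,14): clear
  edge (3,14)–(10,13): clear
  edge (10,13)–(10,24): clear
  edge (10,24)–(0,24): clear
  midpoint (25/2,27/2) outside
  → clear
Obstacle 3 [(1,0) (8,0) (11,8) (7,9) (2,3)]:
  edge (1,0)–(8,0): clear
  edge (8,0)–(11,8): clear
  edge (11,8)–(7,9): clear
  edge (7,9)–(2,3): clear
  edge (2,3)–(1,0): clear
  midpoint (25/2,27/2) outside
  → clear

FREE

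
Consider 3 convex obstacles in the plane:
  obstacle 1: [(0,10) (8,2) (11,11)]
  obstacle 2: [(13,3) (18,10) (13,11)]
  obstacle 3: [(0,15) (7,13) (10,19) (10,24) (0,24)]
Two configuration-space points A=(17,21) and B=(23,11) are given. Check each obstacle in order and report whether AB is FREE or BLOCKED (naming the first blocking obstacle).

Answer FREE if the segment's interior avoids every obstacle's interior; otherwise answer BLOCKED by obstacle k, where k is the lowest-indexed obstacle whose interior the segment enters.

FREE

Obstacle 1 [(0,10) (8,2) (11,11)]:
  edge (0,10)–(8,2): clear
  edge (8,2)–(11,11): clear
  edge (11,11)–(0,10): clear
  midpoint (20,16) outside
  → clear
Obstacle 2 [(13,3) (18,10) (13,11)]:
  edge (13,3)–(18,10): clear
  edge (18,10)–(13,11): clear
  edge (13,11)–(13,3): clear
  midpoint (20,16) outside
  → clear
Obstacle 3 [(0,15) (7,13) (10,19) (10,24) (0,24)]:
  edge (0,15)–(7,13): clear
  edge (7,13)–(10,19): clear
  edge (10,19)–(10,24): clear
  edge (10,24)–(0,24): clear
  edge (0,24)–(0,15): clear
  midpoint (20,16) outside
  → clear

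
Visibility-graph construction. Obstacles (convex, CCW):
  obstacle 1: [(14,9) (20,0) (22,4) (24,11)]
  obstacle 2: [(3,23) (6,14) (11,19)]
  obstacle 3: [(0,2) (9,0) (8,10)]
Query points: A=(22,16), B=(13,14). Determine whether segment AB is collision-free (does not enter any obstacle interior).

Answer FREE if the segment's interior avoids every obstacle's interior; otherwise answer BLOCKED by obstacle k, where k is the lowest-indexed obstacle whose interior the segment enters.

Obstacle 1 [(14,9) (20,0) (22,4) (24,11)]:
  edge (14,9)–(20,0): clear
  edge (20,0)–(22,4): clear
  edge (22,4)–(24,11): clear
  edge (24,11)–(14,9): clear
  midpoint (35/2,15) outside
  → clear
Obstacle 2 [(3,23) (6,14) (11,19)]:
  edge (3,23)–(6,14): clear
  edge (6,14)–(11,19): clear
  edge (11,19)–(3,23): clear
  midpoint (35/2,15) outside
  → clear
Obstacle 3 [(0,2) (9,0) (8,10)]:
  edge (0,2)–(9,0): clear
  edge (9,0)–(8,10): clear
  edge (8,10)–(0,2): clear
  midpoint (35/2,15) outside
  → clear

FREE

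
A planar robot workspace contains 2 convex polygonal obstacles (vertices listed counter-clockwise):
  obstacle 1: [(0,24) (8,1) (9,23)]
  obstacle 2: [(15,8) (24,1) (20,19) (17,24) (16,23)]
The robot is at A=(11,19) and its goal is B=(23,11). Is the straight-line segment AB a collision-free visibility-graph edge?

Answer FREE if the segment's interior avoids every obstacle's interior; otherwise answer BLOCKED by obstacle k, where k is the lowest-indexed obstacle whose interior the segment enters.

BLOCKED by obstacle 2

Obstacle 1 [(0,24) (8,1) (9,23)]:
  edge (0,24)–(8,1): clear
  edge (8,1)–(9,23): clear
  edge (9,23)–(0,24): clear
  midpoint (17,15) outside
  → clear
Obstacle 2 [(15,8) (24,1) (20,19) (17,24) (16,23)]:
  edge (15,8)–(24,1): clear
  edge (24,1)–(20,19): crosses AB
  edge (20,19)–(17,24): clear
  edge (17,24)–(16,23): clear
  edge (16,23)–(15,8): crosses AB
  → BLOCKED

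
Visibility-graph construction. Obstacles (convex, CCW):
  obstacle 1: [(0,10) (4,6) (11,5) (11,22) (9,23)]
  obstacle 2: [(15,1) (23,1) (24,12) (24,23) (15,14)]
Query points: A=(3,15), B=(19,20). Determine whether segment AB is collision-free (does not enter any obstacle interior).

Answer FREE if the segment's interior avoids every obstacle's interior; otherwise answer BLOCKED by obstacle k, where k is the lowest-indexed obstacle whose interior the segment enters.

Obstacle 1 [(0,10) (4,6) (11,5) (11,22) (9,23)]:
  edge (0,10)–(4,6): clear
  edge (4,6)–(11,5): clear
  edge (11,5)–(11,22): crosses AB
  edge (11,22)–(9,23): clear
  edge (9,23)–(0,10): crosses AB
  → BLOCKED
Obstacle 2 [(15,1) (23,1) (24,12) (24,23) (15,14)]:
  edge (15,1)–(23,1): clear
  edge (23,1)–(24,12): clear
  edge (24,12)–(24,23): clear
  edge (24,23)–(15,14): clear
  edge (15,14)–(15,1): clear
  midpoint (11,35/2) outside
  → clear

BLOCKED by obstacle 1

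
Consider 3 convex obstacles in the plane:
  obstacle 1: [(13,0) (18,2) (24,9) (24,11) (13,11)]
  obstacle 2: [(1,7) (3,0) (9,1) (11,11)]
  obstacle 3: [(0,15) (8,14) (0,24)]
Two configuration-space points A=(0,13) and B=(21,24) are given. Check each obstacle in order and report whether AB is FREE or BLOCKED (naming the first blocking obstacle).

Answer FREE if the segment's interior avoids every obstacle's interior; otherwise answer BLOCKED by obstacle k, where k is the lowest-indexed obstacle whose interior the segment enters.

BLOCKED by obstacle 3

Obstacle 1 [(13,0) (18,2) (24,9) (24,11) (13,11)]:
  edge (13,0)–(18,2): clear
  edge (18,2)–(24,9): clear
  edge (24,9)–(24,11): clear
  edge (24,11)–(13,11): clear
  edge (13,11)–(13,0): clear
  midpoint (21/2,37/2) outside
  → clear
Obstacle 2 [(1,7) (3,0) (9,1) (11,11)]:
  edge (1,7)–(3,0): clear
  edge (3,0)–(9,1): clear
  edge (9,1)–(11,11): clear
  edge (11,11)–(1,7): clear
  midpoint (21/2,37/2) outside
  → clear
Obstacle 3 [(0,15) (8,14) (0,24)]:
  edge (0,15)–(8,14): crosses AB
  edge (8,14)–(0,24): crosses AB
  edge (0,24)–(0,15): clear
  → BLOCKED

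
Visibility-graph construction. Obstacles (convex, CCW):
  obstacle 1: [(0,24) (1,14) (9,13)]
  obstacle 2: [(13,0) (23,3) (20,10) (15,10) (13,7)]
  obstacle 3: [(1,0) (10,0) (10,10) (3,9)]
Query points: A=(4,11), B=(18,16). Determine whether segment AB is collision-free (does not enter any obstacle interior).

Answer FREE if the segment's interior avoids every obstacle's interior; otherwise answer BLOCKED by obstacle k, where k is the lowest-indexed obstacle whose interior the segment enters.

FREE

Obstacle 1 [(0,24) (1,14) (9,13)]:
  edge (0,24)–(1,14): clear
  edge (1,14)–(9,13): clear
  edge (9,13)–(0,24): clear
  midpoint (11,27/2) outside
  → clear
Obstacle 2 [(13,0) (23,3) (20,10) (15,10) (13,7)]:
  edge (13,0)–(23,3): clear
  edge (23,3)–(20,10): clear
  edge (20,10)–(15,10): clear
  edge (15,10)–(13,7): clear
  edge (13,7)–(13,0): clear
  midpoint (11,27/2) outside
  → clear
Obstacle 3 [(1,0) (10,0) (10,10) (3,9)]:
  edge (1,0)–(10,0): clear
  edge (10,0)–(10,10): clear
  edge (10,10)–(3,9): clear
  edge (3,9)–(1,0): clear
  midpoint (11,27/2) outside
  → clear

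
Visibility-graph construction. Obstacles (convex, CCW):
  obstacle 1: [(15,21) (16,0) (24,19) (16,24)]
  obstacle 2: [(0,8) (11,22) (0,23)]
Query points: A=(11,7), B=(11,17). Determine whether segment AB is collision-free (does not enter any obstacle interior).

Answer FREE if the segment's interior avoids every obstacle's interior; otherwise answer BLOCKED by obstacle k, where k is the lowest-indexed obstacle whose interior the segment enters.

FREE

Obstacle 1 [(15,21) (16,0) (24,19) (16,24)]:
  edge (15,21)–(16,0): clear
  edge (16,0)–(24,19): clear
  edge (24,19)–(16,24): clear
  edge (16,24)–(15,21): clear
  midpoint (11,12) outside
  → clear
Obstacle 2 [(0,8) (11,22) (0,23)]:
  edge (0,8)–(11,22): clear
  edge (11,22)–(0,23): clear
  edge (0,23)–(0,8): clear
  midpoint (11,12) outside
  → clear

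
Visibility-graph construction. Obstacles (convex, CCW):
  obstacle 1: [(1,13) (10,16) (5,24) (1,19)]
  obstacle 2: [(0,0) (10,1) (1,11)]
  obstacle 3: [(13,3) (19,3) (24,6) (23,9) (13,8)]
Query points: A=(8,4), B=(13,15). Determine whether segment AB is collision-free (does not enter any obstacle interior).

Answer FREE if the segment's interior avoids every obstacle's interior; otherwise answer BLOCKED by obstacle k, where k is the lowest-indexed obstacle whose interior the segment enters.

Obstacle 1 [(1,13) (10,16) (5,24) (1,19)]:
  edge (1,13)–(10,16): clear
  edge (10,16)–(5,24): clear
  edge (5,24)–(1,19): clear
  edge (1,19)–(1,13): clear
  midpoint (21/2,19/2) outside
  → clear
Obstacle 2 [(0,0) (10,1) (1,11)]:
  edge (0,0)–(10,1): clear
  edge (10,1)–(1,11): clear
  edge (1,11)–(0,0): clear
  midpoint (21/2,19/2) outside
  → clear
Obstacle 3 [(13,3) (19,3) (24,6) (23,9) (13,8)]:
  edge (13,3)–(19,3): clear
  edge (19,3)–(24,6): clear
  edge (24,6)–(23,9): clear
  edge (23,9)–(13,8): clear
  edge (13,8)–(13,3): clear
  midpoint (21/2,19/2) outside
  → clear

FREE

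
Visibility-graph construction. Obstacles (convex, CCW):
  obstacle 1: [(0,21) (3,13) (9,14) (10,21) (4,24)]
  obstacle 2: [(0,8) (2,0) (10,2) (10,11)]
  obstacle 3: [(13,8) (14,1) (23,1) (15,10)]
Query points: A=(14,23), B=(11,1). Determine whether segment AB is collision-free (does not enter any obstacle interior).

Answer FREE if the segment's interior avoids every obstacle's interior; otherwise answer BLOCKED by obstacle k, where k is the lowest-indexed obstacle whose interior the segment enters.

Obstacle 1 [(0,21) (3,13) (9,14) (10,21) (4,24)]:
  edge (0,21)–(3,13): clear
  edge (3,13)–(9,14): clear
  edge (9,14)–(10,21): clear
  edge (10,21)–(4,24): clear
  edge (4,24)–(0,21): clear
  midpoint (25/2,12) outside
  → clear
Obstacle 2 [(0,8) (2,0) (10,2) (10,11)]:
  edge (0,8)–(2,0): clear
  edge (2,0)–(10,2): clear
  edge (10,2)–(10,11): clear
  edge (10,11)–(0,8): clear
  midpoint (25/2,12) outside
  → clear
Obstacle 3 [(13,8) (14,1) (23,1) (15,10)]:
  edge (13,8)–(14,1): clear
  edge (14,1)–(23,1): clear
  edge (23,1)–(15,10): clear
  edge (15,10)–(13,8): clear
  midpoint (25/2,12) outside
  → clear

FREE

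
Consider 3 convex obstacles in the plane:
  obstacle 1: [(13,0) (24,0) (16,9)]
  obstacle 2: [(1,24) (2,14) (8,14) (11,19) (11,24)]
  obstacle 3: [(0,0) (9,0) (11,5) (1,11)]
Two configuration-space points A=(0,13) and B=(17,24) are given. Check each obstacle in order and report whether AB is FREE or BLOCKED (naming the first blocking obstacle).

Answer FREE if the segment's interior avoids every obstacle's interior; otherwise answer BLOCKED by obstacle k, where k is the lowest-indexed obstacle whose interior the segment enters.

BLOCKED by obstacle 2

Obstacle 1 [(13,0) (24,0) (16,9)]:
  edge (13,0)–(24,0): clear
  edge (24,0)–(16,9): clear
  edge (16,9)–(13,0): clear
  midpoint (17/2,37/2) outside
  → clear
Obstacle 2 [(1,24) (2,14) (8,14) (11,19) (11,24)]:
  edge (1,24)–(2,14): crosses AB
  edge (2,14)–(8,14): clear
  edge (8,14)–(11,19): clear
  edge (11,19)–(11,24): crosses AB
  edge (11,24)–(1,24): clear
  → BLOCKED
Obstacle 3 [(0,0) (9,0) (11,5) (1,11)]:
  edge (0,0)–(9,0): clear
  edge (9,0)–(11,5): clear
  edge (11,5)–(1,11): clear
  edge (1,11)–(0,0): clear
  midpoint (17/2,37/2) outside
  → clear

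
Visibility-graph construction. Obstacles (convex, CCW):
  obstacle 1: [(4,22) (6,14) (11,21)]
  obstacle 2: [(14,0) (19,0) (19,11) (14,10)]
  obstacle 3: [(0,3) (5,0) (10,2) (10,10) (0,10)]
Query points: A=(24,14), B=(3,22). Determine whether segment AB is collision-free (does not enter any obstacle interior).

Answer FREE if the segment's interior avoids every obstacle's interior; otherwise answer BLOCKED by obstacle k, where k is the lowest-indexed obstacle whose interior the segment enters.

BLOCKED by obstacle 1

Obstacle 1 [(4,22) (6,14) (11,21)]:
  edge (4,22)–(6,14): crosses AB
  edge (6,14)–(11,21): crosses AB
  edge (11,21)–(4,22): clear
  → BLOCKED
Obstacle 2 [(14,0) (19,0) (19,11) (14,10)]:
  edge (14,0)–(19,0): clear
  edge (19,0)–(19,11): clear
  edge (19,11)–(14,10): clear
  edge (14,10)–(14,0): clear
  midpoint (27/2,18) outside
  → clear
Obstacle 3 [(0,3) (5,0) (10,2) (10,10) (0,10)]:
  edge (0,3)–(5,0): clear
  edge (5,0)–(10,2): clear
  edge (10,2)–(10,10): clear
  edge (10,10)–(0,10): clear
  edge (0,10)–(0,3): clear
  midpoint (27/2,18) outside
  → clear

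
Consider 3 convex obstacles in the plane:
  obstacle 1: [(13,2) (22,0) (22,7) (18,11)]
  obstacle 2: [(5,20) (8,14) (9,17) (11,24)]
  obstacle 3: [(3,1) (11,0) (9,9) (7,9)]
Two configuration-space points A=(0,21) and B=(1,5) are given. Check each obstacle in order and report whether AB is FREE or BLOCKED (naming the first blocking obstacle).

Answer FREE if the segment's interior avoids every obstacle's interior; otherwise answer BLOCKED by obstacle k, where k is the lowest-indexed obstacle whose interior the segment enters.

FREE

Obstacle 1 [(13,2) (22,0) (22,7) (18,11)]:
  edge (13,2)–(22,0): clear
  edge (22,0)–(22,7): clear
  edge (22,7)–(18,11): clear
  edge (18,11)–(13,2): clear
  midpoint (1/2,13) outside
  → clear
Obstacle 2 [(5,20) (8,14) (9,17) (11,24)]:
  edge (5,20)–(8,14): clear
  edge (8,14)–(9,17): clear
  edge (9,17)–(11,24): clear
  edge (11,24)–(5,20): clear
  midpoint (1/2,13) outside
  → clear
Obstacle 3 [(3,1) (11,0) (9,9) (7,9)]:
  edge (3,1)–(11,0): clear
  edge (11,0)–(9,9): clear
  edge (9,9)–(7,9): clear
  edge (7,9)–(3,1): clear
  midpoint (1/2,13) outside
  → clear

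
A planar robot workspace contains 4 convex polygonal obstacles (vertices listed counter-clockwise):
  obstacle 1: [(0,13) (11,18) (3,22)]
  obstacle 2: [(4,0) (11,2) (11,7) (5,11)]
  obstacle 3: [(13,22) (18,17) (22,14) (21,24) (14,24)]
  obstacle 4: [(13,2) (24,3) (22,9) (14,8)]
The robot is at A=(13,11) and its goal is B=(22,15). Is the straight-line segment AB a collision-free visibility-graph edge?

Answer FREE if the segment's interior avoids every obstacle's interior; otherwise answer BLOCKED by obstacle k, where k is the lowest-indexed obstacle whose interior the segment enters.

BLOCKED by obstacle 3

Obstacle 1 [(0,13) (11,18) (3,22)]:
  edge (0,13)–(11,18): clear
  edge (11,18)–(3,22): clear
  edge (3,22)–(0,13): clear
  midpoint (35/2,13) outside
  → clear
Obstacle 2 [(4,0) (11,2) (11,7) (5,11)]:
  edge (4,0)–(11,2): clear
  edge (11,2)–(11,7): clear
  edge (11,7)–(5,11): clear
  edge (5,11)–(4,0): clear
  midpoint (35/2,13) outside
  → clear
Obstacle 3 [(13,22) (18,17) (22,14) (21,24) (14,24)]:
  edge (13,22)–(18,17): clear
  edge (18,17)–(22,14): crosses AB
  edge (22,14)–(21,24): crosses AB
  edge (21,24)–(14,24): clear
  edge (14,24)–(13,22): clear
  → BLOCKED
Obstacle 4 [(13,2) (24,3) (22,9) (14,8)]:
  edge (13,2)–(24,3): clear
  edge (24,3)–(22,9): clear
  edge (22,9)–(14,8): clear
  edge (14,8)–(13,2): clear
  midpoint (35/2,13) outside
  → clear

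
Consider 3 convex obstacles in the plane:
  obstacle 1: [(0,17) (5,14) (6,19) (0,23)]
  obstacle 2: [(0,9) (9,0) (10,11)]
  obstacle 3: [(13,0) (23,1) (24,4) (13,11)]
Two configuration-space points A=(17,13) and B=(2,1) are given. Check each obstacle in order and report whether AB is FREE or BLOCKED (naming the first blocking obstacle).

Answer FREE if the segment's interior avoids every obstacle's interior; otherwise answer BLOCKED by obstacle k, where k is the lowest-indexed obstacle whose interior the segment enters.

Obstacle 1 [(0,17) (5,14) (6,19) (0,23)]:
  edge (0,17)–(5,14): clear
  edge (5,14)–(6,19): clear
  edge (6,19)–(0,23): clear
  edge (0,23)–(0,17): clear
  midpoint (19/2,7) outside
  → clear
Obstacle 2 [(0,9) (9,0) (10,11)]:
  edge (0,9)–(9,0): crosses AB
  edge (9,0)–(10,11): crosses AB
  edge (10,11)–(0,9): clear
  → BLOCKED
Obstacle 3 [(13,0) (23,1) (24,4) (13,11)]:
  edge (13,0)–(23,1): clear
  edge (23,1)–(24,4): clear
  edge (24,4)–(13,11): crosses AB
  edge (13,11)–(13,0): crosses AB
  → BLOCKED

BLOCKED by obstacle 2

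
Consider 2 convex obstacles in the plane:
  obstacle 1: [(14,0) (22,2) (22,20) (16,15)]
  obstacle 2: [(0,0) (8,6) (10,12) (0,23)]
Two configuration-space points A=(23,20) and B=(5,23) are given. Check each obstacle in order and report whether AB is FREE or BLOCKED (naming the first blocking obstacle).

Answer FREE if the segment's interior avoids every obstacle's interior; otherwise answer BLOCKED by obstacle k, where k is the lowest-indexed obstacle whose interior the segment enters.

Obstacle 1 [(14,0) (22,2) (22,20) (16,15)]:
  edge (14,0)–(22,2): clear
  edge (22,2)–(22,20): clear
  edge (22,20)–(16,15): clear
  edge (16,15)–(14,0): clear
  midpoint (14,43/2) outside
  → clear
Obstacle 2 [(0,0) (8,6) (10,12) (0,23)]:
  edge (0,0)–(8,6): clear
  edge (8,6)–(10,12): clear
  edge (10,12)–(0,23): clear
  edge (0,23)–(0,0): clear
  midpoint (14,43/2) outside
  → clear

FREE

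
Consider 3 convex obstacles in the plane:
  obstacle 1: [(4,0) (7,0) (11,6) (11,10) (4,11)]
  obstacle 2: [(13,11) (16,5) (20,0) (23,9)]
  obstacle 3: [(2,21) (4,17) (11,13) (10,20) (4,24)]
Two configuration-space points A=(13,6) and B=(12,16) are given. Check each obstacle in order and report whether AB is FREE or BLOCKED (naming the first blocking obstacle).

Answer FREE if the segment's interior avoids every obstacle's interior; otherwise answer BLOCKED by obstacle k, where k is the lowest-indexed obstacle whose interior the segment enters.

FREE

Obstacle 1 [(4,0) (7,0) (11,6) (11,10) (4,11)]:
  edge (4,0)–(7,0): clear
  edge (7,0)–(11,6): clear
  edge (11,6)–(11,10): clear
  edge (11,10)–(4,11): clear
  edge (4,11)–(4,0): clear
  midpoint (25/2,11) outside
  → clear
Obstacle 2 [(13,11) (16,5) (20,0) (23,9)]:
  edge (13,11)–(16,5): clear
  edge (16,5)–(20,0): clear
  edge (20,0)–(23,9): clear
  edge (23,9)–(13,11): clear
  midpoint (25/2,11) outside
  → clear
Obstacle 3 [(2,21) (4,17) (11,13) (10,20) (4,24)]:
  edge (2,21)–(4,17): clear
  edge (4,17)–(11,13): clear
  edge (11,13)–(10,20): clear
  edge (10,20)–(4,24): clear
  edge (4,24)–(2,21): clear
  midpoint (25/2,11) outside
  → clear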